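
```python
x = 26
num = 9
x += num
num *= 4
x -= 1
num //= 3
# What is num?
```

Trace (tracking num):
x = 26  # -> x = 26
num = 9  # -> num = 9
x += num  # -> x = 35
num *= 4  # -> num = 36
x -= 1  # -> x = 34
num //= 3  # -> num = 12

Answer: 12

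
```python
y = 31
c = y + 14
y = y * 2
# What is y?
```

Trace (tracking y):
y = 31  # -> y = 31
c = y + 14  # -> c = 45
y = y * 2  # -> y = 62

Answer: 62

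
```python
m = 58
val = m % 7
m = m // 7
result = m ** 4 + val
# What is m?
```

Trace (tracking m):
m = 58  # -> m = 58
val = m % 7  # -> val = 2
m = m // 7  # -> m = 8
result = m ** 4 + val  # -> result = 4098

Answer: 8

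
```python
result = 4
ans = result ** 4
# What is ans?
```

Answer: 256

Derivation:
Trace (tracking ans):
result = 4  # -> result = 4
ans = result ** 4  # -> ans = 256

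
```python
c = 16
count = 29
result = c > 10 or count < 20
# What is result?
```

Trace (tracking result):
c = 16  # -> c = 16
count = 29  # -> count = 29
result = c > 10 or count < 20  # -> result = True

Answer: True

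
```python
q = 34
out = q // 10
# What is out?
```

Answer: 3

Derivation:
Trace (tracking out):
q = 34  # -> q = 34
out = q // 10  # -> out = 3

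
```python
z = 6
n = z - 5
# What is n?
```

Answer: 1

Derivation:
Trace (tracking n):
z = 6  # -> z = 6
n = z - 5  # -> n = 1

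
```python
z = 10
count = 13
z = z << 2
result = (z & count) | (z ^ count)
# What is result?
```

Answer: 45

Derivation:
Trace (tracking result):
z = 10  # -> z = 10
count = 13  # -> count = 13
z = z << 2  # -> z = 40
result = z & count | z ^ count  # -> result = 45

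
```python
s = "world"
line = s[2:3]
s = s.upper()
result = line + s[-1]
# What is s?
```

Answer: 'WORLD'

Derivation:
Trace (tracking s):
s = 'world'  # -> s = 'world'
line = s[2:3]  # -> line = 'r'
s = s.upper()  # -> s = 'WORLD'
result = line + s[-1]  # -> result = 'rD'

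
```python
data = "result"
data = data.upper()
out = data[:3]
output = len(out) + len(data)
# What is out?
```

Answer: 'RES'

Derivation:
Trace (tracking out):
data = 'result'  # -> data = 'result'
data = data.upper()  # -> data = 'RESULT'
out = data[:3]  # -> out = 'RES'
output = len(out) + len(data)  # -> output = 9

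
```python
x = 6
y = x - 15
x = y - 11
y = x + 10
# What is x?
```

Trace (tracking x):
x = 6  # -> x = 6
y = x - 15  # -> y = -9
x = y - 11  # -> x = -20
y = x + 10  # -> y = -10

Answer: -20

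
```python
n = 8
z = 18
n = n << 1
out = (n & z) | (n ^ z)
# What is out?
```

Trace (tracking out):
n = 8  # -> n = 8
z = 18  # -> z = 18
n = n << 1  # -> n = 16
out = n & z | n ^ z  # -> out = 18

Answer: 18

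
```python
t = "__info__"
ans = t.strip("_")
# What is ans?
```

Trace (tracking ans):
t = '__info__'  # -> t = '__info__'
ans = t.strip('_')  # -> ans = 'info'

Answer: 'info'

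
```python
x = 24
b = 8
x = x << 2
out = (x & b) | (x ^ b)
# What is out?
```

Trace (tracking out):
x = 24  # -> x = 24
b = 8  # -> b = 8
x = x << 2  # -> x = 96
out = x & b | x ^ b  # -> out = 104

Answer: 104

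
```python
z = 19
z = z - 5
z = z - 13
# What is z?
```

Trace (tracking z):
z = 19  # -> z = 19
z = z - 5  # -> z = 14
z = z - 13  # -> z = 1

Answer: 1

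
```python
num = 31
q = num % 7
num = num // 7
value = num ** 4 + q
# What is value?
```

Trace (tracking value):
num = 31  # -> num = 31
q = num % 7  # -> q = 3
num = num // 7  # -> num = 4
value = num ** 4 + q  # -> value = 259

Answer: 259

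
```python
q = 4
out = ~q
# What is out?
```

Answer: -5

Derivation:
Trace (tracking out):
q = 4  # -> q = 4
out = ~q  # -> out = -5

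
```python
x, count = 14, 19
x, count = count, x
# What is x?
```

Answer: 19

Derivation:
Trace (tracking x):
x, count = (14, 19)  # -> x = 14, count = 19
x, count = (count, x)  # -> x = 19, count = 14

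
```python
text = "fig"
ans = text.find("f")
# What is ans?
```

Answer: 0

Derivation:
Trace (tracking ans):
text = 'fig'  # -> text = 'fig'
ans = text.find('f')  # -> ans = 0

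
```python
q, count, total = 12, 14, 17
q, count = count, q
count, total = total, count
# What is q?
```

Answer: 14

Derivation:
Trace (tracking q):
q, count, total = (12, 14, 17)  # -> q = 12, count = 14, total = 17
q, count = (count, q)  # -> q = 14, count = 12
count, total = (total, count)  # -> count = 17, total = 12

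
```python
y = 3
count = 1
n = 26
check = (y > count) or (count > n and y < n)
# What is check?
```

Answer: True

Derivation:
Trace (tracking check):
y = 3  # -> y = 3
count = 1  # -> count = 1
n = 26  # -> n = 26
check = y > count or (count > n and y < n)  # -> check = True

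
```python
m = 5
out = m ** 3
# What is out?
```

Trace (tracking out):
m = 5  # -> m = 5
out = m ** 3  # -> out = 125

Answer: 125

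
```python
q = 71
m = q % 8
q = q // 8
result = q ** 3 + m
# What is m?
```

Answer: 7

Derivation:
Trace (tracking m):
q = 71  # -> q = 71
m = q % 8  # -> m = 7
q = q // 8  # -> q = 8
result = q ** 3 + m  # -> result = 519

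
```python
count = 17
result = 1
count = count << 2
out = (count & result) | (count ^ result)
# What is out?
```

Trace (tracking out):
count = 17  # -> count = 17
result = 1  # -> result = 1
count = count << 2  # -> count = 68
out = count & result | count ^ result  # -> out = 69

Answer: 69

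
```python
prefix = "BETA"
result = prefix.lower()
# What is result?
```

Trace (tracking result):
prefix = 'BETA'  # -> prefix = 'BETA'
result = prefix.lower()  # -> result = 'beta'

Answer: 'beta'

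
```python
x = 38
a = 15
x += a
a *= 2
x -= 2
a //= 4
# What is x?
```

Trace (tracking x):
x = 38  # -> x = 38
a = 15  # -> a = 15
x += a  # -> x = 53
a *= 2  # -> a = 30
x -= 2  # -> x = 51
a //= 4  # -> a = 7

Answer: 51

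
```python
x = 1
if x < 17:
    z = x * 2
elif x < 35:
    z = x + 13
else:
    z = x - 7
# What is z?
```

Trace (tracking z):
x = 1  # -> x = 1
if x < 17:  # condition is True
    z = x * 2  # -> z = 2

Answer: 2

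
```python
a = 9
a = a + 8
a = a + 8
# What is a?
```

Trace (tracking a):
a = 9  # -> a = 9
a = a + 8  # -> a = 17
a = a + 8  # -> a = 25

Answer: 25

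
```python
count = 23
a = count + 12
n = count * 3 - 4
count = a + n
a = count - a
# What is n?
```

Answer: 65

Derivation:
Trace (tracking n):
count = 23  # -> count = 23
a = count + 12  # -> a = 35
n = count * 3 - 4  # -> n = 65
count = a + n  # -> count = 100
a = count - a  # -> a = 65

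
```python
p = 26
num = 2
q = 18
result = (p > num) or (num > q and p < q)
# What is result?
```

Trace (tracking result):
p = 26  # -> p = 26
num = 2  # -> num = 2
q = 18  # -> q = 18
result = p > num or (num > q and p < q)  # -> result = True

Answer: True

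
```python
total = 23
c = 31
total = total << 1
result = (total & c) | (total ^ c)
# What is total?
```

Answer: 46

Derivation:
Trace (tracking total):
total = 23  # -> total = 23
c = 31  # -> c = 31
total = total << 1  # -> total = 46
result = total & c | total ^ c  # -> result = 63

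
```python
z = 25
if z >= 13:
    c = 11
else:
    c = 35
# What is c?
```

Trace (tracking c):
z = 25  # -> z = 25
if z >= 13:  # condition is True
    c = 11  # -> c = 11

Answer: 11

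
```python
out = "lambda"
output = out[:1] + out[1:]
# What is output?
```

Trace (tracking output):
out = 'lambda'  # -> out = 'lambda'
output = out[:1] + out[1:]  # -> output = 'lambda'

Answer: 'lambda'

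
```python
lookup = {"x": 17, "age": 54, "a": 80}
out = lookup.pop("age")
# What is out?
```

Trace (tracking out):
lookup = {'x': 17, 'age': 54, 'a': 80}  # -> lookup = {'x': 17, 'age': 54, 'a': 80}
out = lookup.pop('age')  # -> out = 54

Answer: 54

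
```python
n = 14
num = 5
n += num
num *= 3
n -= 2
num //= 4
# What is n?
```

Trace (tracking n):
n = 14  # -> n = 14
num = 5  # -> num = 5
n += num  # -> n = 19
num *= 3  # -> num = 15
n -= 2  # -> n = 17
num //= 4  # -> num = 3

Answer: 17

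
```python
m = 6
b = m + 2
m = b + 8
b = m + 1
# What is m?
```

Answer: 16

Derivation:
Trace (tracking m):
m = 6  # -> m = 6
b = m + 2  # -> b = 8
m = b + 8  # -> m = 16
b = m + 1  # -> b = 17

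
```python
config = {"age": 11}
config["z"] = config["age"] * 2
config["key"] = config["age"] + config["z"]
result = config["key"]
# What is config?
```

Trace (tracking config):
config = {'age': 11}  # -> config = {'age': 11}
config['z'] = config['age'] * 2  # -> config = {'age': 11, 'z': 22}
config['key'] = config['age'] + config['z']  # -> config = {'age': 11, 'z': 22, 'key': 33}
result = config['key']  # -> result = 33

Answer: {'age': 11, 'z': 22, 'key': 33}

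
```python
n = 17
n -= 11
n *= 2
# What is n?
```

Answer: 12

Derivation:
Trace (tracking n):
n = 17  # -> n = 17
n -= 11  # -> n = 6
n *= 2  # -> n = 12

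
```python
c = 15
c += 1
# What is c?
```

Trace (tracking c):
c = 15  # -> c = 15
c += 1  # -> c = 16

Answer: 16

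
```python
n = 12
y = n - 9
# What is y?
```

Answer: 3

Derivation:
Trace (tracking y):
n = 12  # -> n = 12
y = n - 9  # -> y = 3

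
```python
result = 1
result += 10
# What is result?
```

Answer: 11

Derivation:
Trace (tracking result):
result = 1  # -> result = 1
result += 10  # -> result = 11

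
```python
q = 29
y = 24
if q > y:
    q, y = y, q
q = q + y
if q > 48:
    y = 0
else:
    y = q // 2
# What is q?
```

Trace (tracking q):
q = 29  # -> q = 29
y = 24  # -> y = 24
if q > y:  # condition is True
    q, y = (y, q)  # -> q = 24, y = 29
q = q + y  # -> q = 53
if q > 48:  # condition is True
    y = 0  # -> y = 0

Answer: 53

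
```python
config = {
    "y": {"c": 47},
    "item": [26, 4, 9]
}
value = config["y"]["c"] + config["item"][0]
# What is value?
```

Answer: 73

Derivation:
Trace (tracking value):
config = {'y': {'c': 47}, 'item': [26, 4, 9]}  # -> config = {'y': {'c': 47}, 'item': [26, 4, 9]}
value = config['y']['c'] + config['item'][0]  # -> value = 73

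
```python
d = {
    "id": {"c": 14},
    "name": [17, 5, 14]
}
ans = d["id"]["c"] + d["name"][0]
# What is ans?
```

Trace (tracking ans):
d = {'id': {'c': 14}, 'name': [17, 5, 14]}  # -> d = {'id': {'c': 14}, 'name': [17, 5, 14]}
ans = d['id']['c'] + d['name'][0]  # -> ans = 31

Answer: 31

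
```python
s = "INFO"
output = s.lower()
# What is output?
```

Answer: 'info'

Derivation:
Trace (tracking output):
s = 'INFO'  # -> s = 'INFO'
output = s.lower()  # -> output = 'info'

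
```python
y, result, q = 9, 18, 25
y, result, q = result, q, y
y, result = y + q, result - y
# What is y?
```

Trace (tracking y):
y, result, q = (9, 18, 25)  # -> y = 9, result = 18, q = 25
y, result, q = (result, q, y)  # -> y = 18, result = 25, q = 9
y, result = (y + q, result - y)  # -> y = 27, result = 7

Answer: 27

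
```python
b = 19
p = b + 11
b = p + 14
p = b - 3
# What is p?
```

Trace (tracking p):
b = 19  # -> b = 19
p = b + 11  # -> p = 30
b = p + 14  # -> b = 44
p = b - 3  # -> p = 41

Answer: 41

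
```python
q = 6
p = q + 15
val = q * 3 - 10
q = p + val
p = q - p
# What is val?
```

Trace (tracking val):
q = 6  # -> q = 6
p = q + 15  # -> p = 21
val = q * 3 - 10  # -> val = 8
q = p + val  # -> q = 29
p = q - p  # -> p = 8

Answer: 8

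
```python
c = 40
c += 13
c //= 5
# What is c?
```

Answer: 10

Derivation:
Trace (tracking c):
c = 40  # -> c = 40
c += 13  # -> c = 53
c //= 5  # -> c = 10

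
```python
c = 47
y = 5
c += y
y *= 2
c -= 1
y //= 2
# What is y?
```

Trace (tracking y):
c = 47  # -> c = 47
y = 5  # -> y = 5
c += y  # -> c = 52
y *= 2  # -> y = 10
c -= 1  # -> c = 51
y //= 2  # -> y = 5

Answer: 5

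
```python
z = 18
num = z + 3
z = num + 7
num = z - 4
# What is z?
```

Trace (tracking z):
z = 18  # -> z = 18
num = z + 3  # -> num = 21
z = num + 7  # -> z = 28
num = z - 4  # -> num = 24

Answer: 28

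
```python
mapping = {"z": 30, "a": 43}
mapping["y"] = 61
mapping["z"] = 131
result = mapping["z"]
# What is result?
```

Answer: 131

Derivation:
Trace (tracking result):
mapping = {'z': 30, 'a': 43}  # -> mapping = {'z': 30, 'a': 43}
mapping['y'] = 61  # -> mapping = {'z': 30, 'a': 43, 'y': 61}
mapping['z'] = 131  # -> mapping = {'z': 131, 'a': 43, 'y': 61}
result = mapping['z']  # -> result = 131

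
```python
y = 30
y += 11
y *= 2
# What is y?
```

Trace (tracking y):
y = 30  # -> y = 30
y += 11  # -> y = 41
y *= 2  # -> y = 82

Answer: 82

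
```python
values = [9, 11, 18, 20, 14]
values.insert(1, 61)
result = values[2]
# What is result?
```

Answer: 11

Derivation:
Trace (tracking result):
values = [9, 11, 18, 20, 14]  # -> values = [9, 11, 18, 20, 14]
values.insert(1, 61)  # -> values = [9, 61, 11, 18, 20, 14]
result = values[2]  # -> result = 11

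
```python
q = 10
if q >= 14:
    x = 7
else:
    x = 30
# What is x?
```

Trace (tracking x):
q = 10  # -> q = 10
if q >= 14:  # condition is False
else:
    x = 30  # -> x = 30

Answer: 30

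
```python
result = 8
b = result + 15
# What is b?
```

Answer: 23

Derivation:
Trace (tracking b):
result = 8  # -> result = 8
b = result + 15  # -> b = 23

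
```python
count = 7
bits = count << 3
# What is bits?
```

Trace (tracking bits):
count = 7  # -> count = 7
bits = count << 3  # -> bits = 56

Answer: 56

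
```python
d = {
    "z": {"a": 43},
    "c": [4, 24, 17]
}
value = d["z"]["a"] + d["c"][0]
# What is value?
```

Trace (tracking value):
d = {'z': {'a': 43}, 'c': [4, 24, 17]}  # -> d = {'z': {'a': 43}, 'c': [4, 24, 17]}
value = d['z']['a'] + d['c'][0]  # -> value = 47

Answer: 47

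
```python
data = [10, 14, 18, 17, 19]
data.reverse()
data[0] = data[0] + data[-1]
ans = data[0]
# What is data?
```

Trace (tracking data):
data = [10, 14, 18, 17, 19]  # -> data = [10, 14, 18, 17, 19]
data.reverse()  # -> data = [19, 17, 18, 14, 10]
data[0] = data[0] + data[-1]  # -> data = [29, 17, 18, 14, 10]
ans = data[0]  # -> ans = 29

Answer: [29, 17, 18, 14, 10]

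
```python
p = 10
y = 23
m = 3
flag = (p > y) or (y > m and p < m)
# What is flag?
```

Answer: False

Derivation:
Trace (tracking flag):
p = 10  # -> p = 10
y = 23  # -> y = 23
m = 3  # -> m = 3
flag = p > y or (y > m and p < m)  # -> flag = False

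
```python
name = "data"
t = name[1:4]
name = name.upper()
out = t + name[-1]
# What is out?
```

Answer: 'ataA'

Derivation:
Trace (tracking out):
name = 'data'  # -> name = 'data'
t = name[1:4]  # -> t = 'ata'
name = name.upper()  # -> name = 'DATA'
out = t + name[-1]  # -> out = 'ataA'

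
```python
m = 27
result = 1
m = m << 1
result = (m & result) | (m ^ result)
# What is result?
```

Answer: 55

Derivation:
Trace (tracking result):
m = 27  # -> m = 27
result = 1  # -> result = 1
m = m << 1  # -> m = 54
result = m & result | m ^ result  # -> result = 55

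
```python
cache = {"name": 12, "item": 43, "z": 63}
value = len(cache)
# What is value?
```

Trace (tracking value):
cache = {'name': 12, 'item': 43, 'z': 63}  # -> cache = {'name': 12, 'item': 43, 'z': 63}
value = len(cache)  # -> value = 3

Answer: 3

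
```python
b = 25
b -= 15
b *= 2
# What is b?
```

Answer: 20

Derivation:
Trace (tracking b):
b = 25  # -> b = 25
b -= 15  # -> b = 10
b *= 2  # -> b = 20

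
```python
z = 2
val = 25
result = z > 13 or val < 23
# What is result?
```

Answer: False

Derivation:
Trace (tracking result):
z = 2  # -> z = 2
val = 25  # -> val = 25
result = z > 13 or val < 23  # -> result = False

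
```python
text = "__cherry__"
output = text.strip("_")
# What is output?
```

Trace (tracking output):
text = '__cherry__'  # -> text = '__cherry__'
output = text.strip('_')  # -> output = 'cherry'

Answer: 'cherry'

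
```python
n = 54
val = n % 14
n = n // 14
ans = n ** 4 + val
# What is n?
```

Trace (tracking n):
n = 54  # -> n = 54
val = n % 14  # -> val = 12
n = n // 14  # -> n = 3
ans = n ** 4 + val  # -> ans = 93

Answer: 3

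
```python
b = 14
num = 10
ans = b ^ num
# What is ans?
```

Answer: 4

Derivation:
Trace (tracking ans):
b = 14  # -> b = 14
num = 10  # -> num = 10
ans = b ^ num  # -> ans = 4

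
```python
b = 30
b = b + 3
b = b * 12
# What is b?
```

Trace (tracking b):
b = 30  # -> b = 30
b = b + 3  # -> b = 33
b = b * 12  # -> b = 396

Answer: 396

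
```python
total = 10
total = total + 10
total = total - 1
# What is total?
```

Trace (tracking total):
total = 10  # -> total = 10
total = total + 10  # -> total = 20
total = total - 1  # -> total = 19

Answer: 19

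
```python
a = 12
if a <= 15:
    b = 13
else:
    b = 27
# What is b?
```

Answer: 13

Derivation:
Trace (tracking b):
a = 12  # -> a = 12
if a <= 15:  # condition is True
    b = 13  # -> b = 13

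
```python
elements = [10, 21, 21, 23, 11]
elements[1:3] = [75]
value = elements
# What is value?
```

Answer: [10, 75, 23, 11]

Derivation:
Trace (tracking value):
elements = [10, 21, 21, 23, 11]  # -> elements = [10, 21, 21, 23, 11]
elements[1:3] = [75]  # -> elements = [10, 75, 23, 11]
value = elements  # -> value = [10, 75, 23, 11]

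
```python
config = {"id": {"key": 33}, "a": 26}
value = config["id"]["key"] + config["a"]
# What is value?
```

Answer: 59

Derivation:
Trace (tracking value):
config = {'id': {'key': 33}, 'a': 26}  # -> config = {'id': {'key': 33}, 'a': 26}
value = config['id']['key'] + config['a']  # -> value = 59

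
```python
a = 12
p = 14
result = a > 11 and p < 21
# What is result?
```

Answer: True

Derivation:
Trace (tracking result):
a = 12  # -> a = 12
p = 14  # -> p = 14
result = a > 11 and p < 21  # -> result = True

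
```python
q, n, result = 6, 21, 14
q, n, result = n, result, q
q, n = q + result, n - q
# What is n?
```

Trace (tracking n):
q, n, result = (6, 21, 14)  # -> q = 6, n = 21, result = 14
q, n, result = (n, result, q)  # -> q = 21, n = 14, result = 6
q, n = (q + result, n - q)  # -> q = 27, n = -7

Answer: -7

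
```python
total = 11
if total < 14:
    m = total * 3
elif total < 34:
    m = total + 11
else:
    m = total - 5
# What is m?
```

Answer: 33

Derivation:
Trace (tracking m):
total = 11  # -> total = 11
if total < 14:  # condition is True
    m = total * 3  # -> m = 33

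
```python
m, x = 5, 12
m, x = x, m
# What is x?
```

Trace (tracking x):
m, x = (5, 12)  # -> m = 5, x = 12
m, x = (x, m)  # -> m = 12, x = 5

Answer: 5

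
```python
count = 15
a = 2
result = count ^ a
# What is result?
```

Trace (tracking result):
count = 15  # -> count = 15
a = 2  # -> a = 2
result = count ^ a  # -> result = 13

Answer: 13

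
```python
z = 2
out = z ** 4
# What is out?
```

Trace (tracking out):
z = 2  # -> z = 2
out = z ** 4  # -> out = 16

Answer: 16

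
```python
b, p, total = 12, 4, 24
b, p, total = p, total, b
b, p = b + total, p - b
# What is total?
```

Trace (tracking total):
b, p, total = (12, 4, 24)  # -> b = 12, p = 4, total = 24
b, p, total = (p, total, b)  # -> b = 4, p = 24, total = 12
b, p = (b + total, p - b)  # -> b = 16, p = 20

Answer: 12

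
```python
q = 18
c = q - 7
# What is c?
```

Trace (tracking c):
q = 18  # -> q = 18
c = q - 7  # -> c = 11

Answer: 11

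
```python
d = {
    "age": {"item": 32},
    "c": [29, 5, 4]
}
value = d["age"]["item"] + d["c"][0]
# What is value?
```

Trace (tracking value):
d = {'age': {'item': 32}, 'c': [29, 5, 4]}  # -> d = {'age': {'item': 32}, 'c': [29, 5, 4]}
value = d['age']['item'] + d['c'][0]  # -> value = 61

Answer: 61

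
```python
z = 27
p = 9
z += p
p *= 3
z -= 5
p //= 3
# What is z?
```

Trace (tracking z):
z = 27  # -> z = 27
p = 9  # -> p = 9
z += p  # -> z = 36
p *= 3  # -> p = 27
z -= 5  # -> z = 31
p //= 3  # -> p = 9

Answer: 31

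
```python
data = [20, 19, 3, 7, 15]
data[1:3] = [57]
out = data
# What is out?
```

Answer: [20, 57, 7, 15]

Derivation:
Trace (tracking out):
data = [20, 19, 3, 7, 15]  # -> data = [20, 19, 3, 7, 15]
data[1:3] = [57]  # -> data = [20, 57, 7, 15]
out = data  # -> out = [20, 57, 7, 15]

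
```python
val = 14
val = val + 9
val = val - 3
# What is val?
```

Answer: 20

Derivation:
Trace (tracking val):
val = 14  # -> val = 14
val = val + 9  # -> val = 23
val = val - 3  # -> val = 20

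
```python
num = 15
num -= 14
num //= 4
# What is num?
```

Trace (tracking num):
num = 15  # -> num = 15
num -= 14  # -> num = 1
num //= 4  # -> num = 0

Answer: 0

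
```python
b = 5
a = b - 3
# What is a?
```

Answer: 2

Derivation:
Trace (tracking a):
b = 5  # -> b = 5
a = b - 3  # -> a = 2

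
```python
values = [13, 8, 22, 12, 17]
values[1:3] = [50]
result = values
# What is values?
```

Trace (tracking values):
values = [13, 8, 22, 12, 17]  # -> values = [13, 8, 22, 12, 17]
values[1:3] = [50]  # -> values = [13, 50, 12, 17]
result = values  # -> result = [13, 50, 12, 17]

Answer: [13, 50, 12, 17]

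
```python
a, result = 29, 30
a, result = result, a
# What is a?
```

Answer: 30

Derivation:
Trace (tracking a):
a, result = (29, 30)  # -> a = 29, result = 30
a, result = (result, a)  # -> a = 30, result = 29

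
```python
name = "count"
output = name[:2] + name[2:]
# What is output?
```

Answer: 'count'

Derivation:
Trace (tracking output):
name = 'count'  # -> name = 'count'
output = name[:2] + name[2:]  # -> output = 'count'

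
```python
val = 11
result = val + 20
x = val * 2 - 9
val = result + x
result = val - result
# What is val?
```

Answer: 44

Derivation:
Trace (tracking val):
val = 11  # -> val = 11
result = val + 20  # -> result = 31
x = val * 2 - 9  # -> x = 13
val = result + x  # -> val = 44
result = val - result  # -> result = 13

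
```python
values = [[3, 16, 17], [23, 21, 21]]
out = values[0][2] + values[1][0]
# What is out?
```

Trace (tracking out):
values = [[3, 16, 17], [23, 21, 21]]  # -> values = [[3, 16, 17], [23, 21, 21]]
out = values[0][2] + values[1][0]  # -> out = 40

Answer: 40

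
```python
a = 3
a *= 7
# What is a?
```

Trace (tracking a):
a = 3  # -> a = 3
a *= 7  # -> a = 21

Answer: 21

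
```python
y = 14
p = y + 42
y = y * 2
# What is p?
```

Answer: 56

Derivation:
Trace (tracking p):
y = 14  # -> y = 14
p = y + 42  # -> p = 56
y = y * 2  # -> y = 28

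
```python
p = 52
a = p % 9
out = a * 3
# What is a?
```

Answer: 7

Derivation:
Trace (tracking a):
p = 52  # -> p = 52
a = p % 9  # -> a = 7
out = a * 3  # -> out = 21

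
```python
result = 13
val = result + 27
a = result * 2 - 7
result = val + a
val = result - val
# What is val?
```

Trace (tracking val):
result = 13  # -> result = 13
val = result + 27  # -> val = 40
a = result * 2 - 7  # -> a = 19
result = val + a  # -> result = 59
val = result - val  # -> val = 19

Answer: 19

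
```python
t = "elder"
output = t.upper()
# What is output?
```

Trace (tracking output):
t = 'elder'  # -> t = 'elder'
output = t.upper()  # -> output = 'ELDER'

Answer: 'ELDER'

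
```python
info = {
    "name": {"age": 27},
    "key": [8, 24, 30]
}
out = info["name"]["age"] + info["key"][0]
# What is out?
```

Trace (tracking out):
info = {'name': {'age': 27}, 'key': [8, 24, 30]}  # -> info = {'name': {'age': 27}, 'key': [8, 24, 30]}
out = info['name']['age'] + info['key'][0]  # -> out = 35

Answer: 35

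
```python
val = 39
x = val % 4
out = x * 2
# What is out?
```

Trace (tracking out):
val = 39  # -> val = 39
x = val % 4  # -> x = 3
out = x * 2  # -> out = 6

Answer: 6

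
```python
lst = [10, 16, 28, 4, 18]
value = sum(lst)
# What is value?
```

Answer: 76

Derivation:
Trace (tracking value):
lst = [10, 16, 28, 4, 18]  # -> lst = [10, 16, 28, 4, 18]
value = sum(lst)  # -> value = 76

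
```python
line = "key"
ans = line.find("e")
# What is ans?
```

Answer: 1

Derivation:
Trace (tracking ans):
line = 'key'  # -> line = 'key'
ans = line.find('e')  # -> ans = 1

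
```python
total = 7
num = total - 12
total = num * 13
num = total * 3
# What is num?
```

Answer: -195

Derivation:
Trace (tracking num):
total = 7  # -> total = 7
num = total - 12  # -> num = -5
total = num * 13  # -> total = -65
num = total * 3  # -> num = -195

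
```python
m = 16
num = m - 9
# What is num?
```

Answer: 7

Derivation:
Trace (tracking num):
m = 16  # -> m = 16
num = m - 9  # -> num = 7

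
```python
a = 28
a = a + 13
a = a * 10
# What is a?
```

Trace (tracking a):
a = 28  # -> a = 28
a = a + 13  # -> a = 41
a = a * 10  # -> a = 410

Answer: 410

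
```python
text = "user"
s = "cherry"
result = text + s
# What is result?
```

Answer: 'usercherry'

Derivation:
Trace (tracking result):
text = 'user'  # -> text = 'user'
s = 'cherry'  # -> s = 'cherry'
result = text + s  # -> result = 'usercherry'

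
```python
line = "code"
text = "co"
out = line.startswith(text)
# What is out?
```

Trace (tracking out):
line = 'code'  # -> line = 'code'
text = 'co'  # -> text = 'co'
out = line.startswith(text)  # -> out = True

Answer: True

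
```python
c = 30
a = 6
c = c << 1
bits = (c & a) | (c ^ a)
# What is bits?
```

Trace (tracking bits):
c = 30  # -> c = 30
a = 6  # -> a = 6
c = c << 1  # -> c = 60
bits = c & a | c ^ a  # -> bits = 62

Answer: 62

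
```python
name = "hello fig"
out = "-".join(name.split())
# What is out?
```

Answer: 'hello-fig'

Derivation:
Trace (tracking out):
name = 'hello fig'  # -> name = 'hello fig'
out = '-'.join(name.split())  # -> out = 'hello-fig'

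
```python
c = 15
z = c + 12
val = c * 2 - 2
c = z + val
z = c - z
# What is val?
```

Answer: 28

Derivation:
Trace (tracking val):
c = 15  # -> c = 15
z = c + 12  # -> z = 27
val = c * 2 - 2  # -> val = 28
c = z + val  # -> c = 55
z = c - z  # -> z = 28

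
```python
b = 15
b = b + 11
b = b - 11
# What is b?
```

Answer: 15

Derivation:
Trace (tracking b):
b = 15  # -> b = 15
b = b + 11  # -> b = 26
b = b - 11  # -> b = 15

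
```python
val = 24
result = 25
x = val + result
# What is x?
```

Trace (tracking x):
val = 24  # -> val = 24
result = 25  # -> result = 25
x = val + result  # -> x = 49

Answer: 49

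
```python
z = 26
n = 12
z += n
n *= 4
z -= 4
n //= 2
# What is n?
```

Trace (tracking n):
z = 26  # -> z = 26
n = 12  # -> n = 12
z += n  # -> z = 38
n *= 4  # -> n = 48
z -= 4  # -> z = 34
n //= 2  # -> n = 24

Answer: 24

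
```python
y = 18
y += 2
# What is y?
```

Answer: 20

Derivation:
Trace (tracking y):
y = 18  # -> y = 18
y += 2  # -> y = 20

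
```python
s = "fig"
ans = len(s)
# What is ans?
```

Trace (tracking ans):
s = 'fig'  # -> s = 'fig'
ans = len(s)  # -> ans = 3

Answer: 3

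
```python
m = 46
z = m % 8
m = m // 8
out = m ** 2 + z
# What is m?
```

Trace (tracking m):
m = 46  # -> m = 46
z = m % 8  # -> z = 6
m = m // 8  # -> m = 5
out = m ** 2 + z  # -> out = 31

Answer: 5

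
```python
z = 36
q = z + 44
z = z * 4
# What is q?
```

Answer: 80

Derivation:
Trace (tracking q):
z = 36  # -> z = 36
q = z + 44  # -> q = 80
z = z * 4  # -> z = 144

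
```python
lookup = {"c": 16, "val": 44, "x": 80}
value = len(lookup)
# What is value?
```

Trace (tracking value):
lookup = {'c': 16, 'val': 44, 'x': 80}  # -> lookup = {'c': 16, 'val': 44, 'x': 80}
value = len(lookup)  # -> value = 3

Answer: 3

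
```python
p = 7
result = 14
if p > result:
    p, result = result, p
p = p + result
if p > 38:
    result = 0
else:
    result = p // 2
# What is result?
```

Answer: 10

Derivation:
Trace (tracking result):
p = 7  # -> p = 7
result = 14  # -> result = 14
if p > result:  # condition is False
p = p + result  # -> p = 21
if p > 38:  # condition is False
else:
    result = p // 2  # -> result = 10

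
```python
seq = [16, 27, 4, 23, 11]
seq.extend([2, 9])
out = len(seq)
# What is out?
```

Answer: 7

Derivation:
Trace (tracking out):
seq = [16, 27, 4, 23, 11]  # -> seq = [16, 27, 4, 23, 11]
seq.extend([2, 9])  # -> seq = [16, 27, 4, 23, 11, 2, 9]
out = len(seq)  # -> out = 7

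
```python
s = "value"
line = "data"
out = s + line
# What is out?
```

Answer: 'valuedata'

Derivation:
Trace (tracking out):
s = 'value'  # -> s = 'value'
line = 'data'  # -> line = 'data'
out = s + line  # -> out = 'valuedata'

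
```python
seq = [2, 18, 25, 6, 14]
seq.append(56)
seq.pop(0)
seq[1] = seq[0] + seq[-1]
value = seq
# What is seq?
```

Trace (tracking seq):
seq = [2, 18, 25, 6, 14]  # -> seq = [2, 18, 25, 6, 14]
seq.append(56)  # -> seq = [2, 18, 25, 6, 14, 56]
seq.pop(0)  # -> seq = [18, 25, 6, 14, 56]
seq[1] = seq[0] + seq[-1]  # -> seq = [18, 74, 6, 14, 56]
value = seq  # -> value = [18, 74, 6, 14, 56]

Answer: [18, 74, 6, 14, 56]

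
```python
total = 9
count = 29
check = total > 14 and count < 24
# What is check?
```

Answer: False

Derivation:
Trace (tracking check):
total = 9  # -> total = 9
count = 29  # -> count = 29
check = total > 14 and count < 24  # -> check = False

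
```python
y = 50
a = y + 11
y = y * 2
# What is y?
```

Trace (tracking y):
y = 50  # -> y = 50
a = y + 11  # -> a = 61
y = y * 2  # -> y = 100

Answer: 100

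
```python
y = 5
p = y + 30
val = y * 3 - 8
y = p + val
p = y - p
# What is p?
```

Answer: 7

Derivation:
Trace (tracking p):
y = 5  # -> y = 5
p = y + 30  # -> p = 35
val = y * 3 - 8  # -> val = 7
y = p + val  # -> y = 42
p = y - p  # -> p = 7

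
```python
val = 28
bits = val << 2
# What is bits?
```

Answer: 112

Derivation:
Trace (tracking bits):
val = 28  # -> val = 28
bits = val << 2  # -> bits = 112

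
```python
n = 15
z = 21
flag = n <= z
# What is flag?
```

Answer: True

Derivation:
Trace (tracking flag):
n = 15  # -> n = 15
z = 21  # -> z = 21
flag = n <= z  # -> flag = True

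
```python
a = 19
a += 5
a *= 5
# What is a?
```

Answer: 120

Derivation:
Trace (tracking a):
a = 19  # -> a = 19
a += 5  # -> a = 24
a *= 5  # -> a = 120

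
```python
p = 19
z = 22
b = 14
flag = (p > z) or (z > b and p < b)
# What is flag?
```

Trace (tracking flag):
p = 19  # -> p = 19
z = 22  # -> z = 22
b = 14  # -> b = 14
flag = p > z or (z > b and p < b)  # -> flag = False

Answer: False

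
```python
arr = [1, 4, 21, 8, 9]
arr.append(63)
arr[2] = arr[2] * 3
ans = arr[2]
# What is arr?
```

Answer: [1, 4, 63, 8, 9, 63]

Derivation:
Trace (tracking arr):
arr = [1, 4, 21, 8, 9]  # -> arr = [1, 4, 21, 8, 9]
arr.append(63)  # -> arr = [1, 4, 21, 8, 9, 63]
arr[2] = arr[2] * 3  # -> arr = [1, 4, 63, 8, 9, 63]
ans = arr[2]  # -> ans = 63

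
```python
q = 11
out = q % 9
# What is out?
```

Answer: 2

Derivation:
Trace (tracking out):
q = 11  # -> q = 11
out = q % 9  # -> out = 2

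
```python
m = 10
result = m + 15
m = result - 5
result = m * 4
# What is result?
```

Answer: 80

Derivation:
Trace (tracking result):
m = 10  # -> m = 10
result = m + 15  # -> result = 25
m = result - 5  # -> m = 20
result = m * 4  # -> result = 80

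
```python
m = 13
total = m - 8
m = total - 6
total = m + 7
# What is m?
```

Answer: -1

Derivation:
Trace (tracking m):
m = 13  # -> m = 13
total = m - 8  # -> total = 5
m = total - 6  # -> m = -1
total = m + 7  # -> total = 6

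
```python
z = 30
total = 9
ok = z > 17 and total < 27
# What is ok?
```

Answer: True

Derivation:
Trace (tracking ok):
z = 30  # -> z = 30
total = 9  # -> total = 9
ok = z > 17 and total < 27  # -> ok = True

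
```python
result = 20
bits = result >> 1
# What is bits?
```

Trace (tracking bits):
result = 20  # -> result = 20
bits = result >> 1  # -> bits = 10

Answer: 10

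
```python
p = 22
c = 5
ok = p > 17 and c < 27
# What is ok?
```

Answer: True

Derivation:
Trace (tracking ok):
p = 22  # -> p = 22
c = 5  # -> c = 5
ok = p > 17 and c < 27  # -> ok = True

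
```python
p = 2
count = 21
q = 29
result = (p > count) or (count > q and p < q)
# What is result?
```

Trace (tracking result):
p = 2  # -> p = 2
count = 21  # -> count = 21
q = 29  # -> q = 29
result = p > count or (count > q and p < q)  # -> result = False

Answer: False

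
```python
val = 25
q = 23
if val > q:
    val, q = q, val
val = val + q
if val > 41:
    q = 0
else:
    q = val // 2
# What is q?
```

Answer: 0

Derivation:
Trace (tracking q):
val = 25  # -> val = 25
q = 23  # -> q = 23
if val > q:  # condition is True
    val, q = (q, val)  # -> val = 23, q = 25
val = val + q  # -> val = 48
if val > 41:  # condition is True
    q = 0  # -> q = 0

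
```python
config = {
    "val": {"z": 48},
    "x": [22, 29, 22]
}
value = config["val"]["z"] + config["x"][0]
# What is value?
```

Trace (tracking value):
config = {'val': {'z': 48}, 'x': [22, 29, 22]}  # -> config = {'val': {'z': 48}, 'x': [22, 29, 22]}
value = config['val']['z'] + config['x'][0]  # -> value = 70

Answer: 70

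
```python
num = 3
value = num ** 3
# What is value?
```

Trace (tracking value):
num = 3  # -> num = 3
value = num ** 3  # -> value = 27

Answer: 27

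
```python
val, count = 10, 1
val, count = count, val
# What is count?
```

Answer: 10

Derivation:
Trace (tracking count):
val, count = (10, 1)  # -> val = 10, count = 1
val, count = (count, val)  # -> val = 1, count = 10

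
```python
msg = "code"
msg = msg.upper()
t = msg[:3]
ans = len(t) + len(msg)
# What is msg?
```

Answer: 'CODE'

Derivation:
Trace (tracking msg):
msg = 'code'  # -> msg = 'code'
msg = msg.upper()  # -> msg = 'CODE'
t = msg[:3]  # -> t = 'COD'
ans = len(t) + len(msg)  # -> ans = 7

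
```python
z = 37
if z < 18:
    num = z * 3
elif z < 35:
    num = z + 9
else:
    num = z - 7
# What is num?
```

Answer: 30

Derivation:
Trace (tracking num):
z = 37  # -> z = 37
if z < 18:  # condition is False
elif z < 35:  # condition is False
else:
    num = z - 7  # -> num = 30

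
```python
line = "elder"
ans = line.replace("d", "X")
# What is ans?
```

Answer: 'elXer'

Derivation:
Trace (tracking ans):
line = 'elder'  # -> line = 'elder'
ans = line.replace('d', 'X')  # -> ans = 'elXer'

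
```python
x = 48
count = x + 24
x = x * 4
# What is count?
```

Trace (tracking count):
x = 48  # -> x = 48
count = x + 24  # -> count = 72
x = x * 4  # -> x = 192

Answer: 72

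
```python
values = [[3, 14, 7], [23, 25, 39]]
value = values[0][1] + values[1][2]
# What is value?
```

Trace (tracking value):
values = [[3, 14, 7], [23, 25, 39]]  # -> values = [[3, 14, 7], [23, 25, 39]]
value = values[0][1] + values[1][2]  # -> value = 53

Answer: 53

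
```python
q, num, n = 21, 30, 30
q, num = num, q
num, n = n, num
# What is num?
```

Answer: 30

Derivation:
Trace (tracking num):
q, num, n = (21, 30, 30)  # -> q = 21, num = 30, n = 30
q, num = (num, q)  # -> q = 30, num = 21
num, n = (n, num)  # -> num = 30, n = 21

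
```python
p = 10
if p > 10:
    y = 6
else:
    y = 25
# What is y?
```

Trace (tracking y):
p = 10  # -> p = 10
if p > 10:  # condition is False
else:
    y = 25  # -> y = 25

Answer: 25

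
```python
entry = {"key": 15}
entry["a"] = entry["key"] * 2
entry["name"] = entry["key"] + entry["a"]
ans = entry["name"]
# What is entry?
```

Answer: {'key': 15, 'a': 30, 'name': 45}

Derivation:
Trace (tracking entry):
entry = {'key': 15}  # -> entry = {'key': 15}
entry['a'] = entry['key'] * 2  # -> entry = {'key': 15, 'a': 30}
entry['name'] = entry['key'] + entry['a']  # -> entry = {'key': 15, 'a': 30, 'name': 45}
ans = entry['name']  # -> ans = 45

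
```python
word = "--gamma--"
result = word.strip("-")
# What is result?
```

Answer: 'gamma'

Derivation:
Trace (tracking result):
word = '--gamma--'  # -> word = '--gamma--'
result = word.strip('-')  # -> result = 'gamma'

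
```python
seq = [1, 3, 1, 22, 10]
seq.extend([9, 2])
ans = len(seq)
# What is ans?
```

Trace (tracking ans):
seq = [1, 3, 1, 22, 10]  # -> seq = [1, 3, 1, 22, 10]
seq.extend([9, 2])  # -> seq = [1, 3, 1, 22, 10, 9, 2]
ans = len(seq)  # -> ans = 7

Answer: 7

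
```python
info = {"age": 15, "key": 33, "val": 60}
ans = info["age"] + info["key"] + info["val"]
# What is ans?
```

Trace (tracking ans):
info = {'age': 15, 'key': 33, 'val': 60}  # -> info = {'age': 15, 'key': 33, 'val': 60}
ans = info['age'] + info['key'] + info['val']  # -> ans = 108

Answer: 108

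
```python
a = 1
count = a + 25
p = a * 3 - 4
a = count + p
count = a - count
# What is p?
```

Trace (tracking p):
a = 1  # -> a = 1
count = a + 25  # -> count = 26
p = a * 3 - 4  # -> p = -1
a = count + p  # -> a = 25
count = a - count  # -> count = -1

Answer: -1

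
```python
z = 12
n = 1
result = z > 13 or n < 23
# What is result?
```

Answer: True

Derivation:
Trace (tracking result):
z = 12  # -> z = 12
n = 1  # -> n = 1
result = z > 13 or n < 23  # -> result = True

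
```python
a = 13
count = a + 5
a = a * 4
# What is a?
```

Answer: 52

Derivation:
Trace (tracking a):
a = 13  # -> a = 13
count = a + 5  # -> count = 18
a = a * 4  # -> a = 52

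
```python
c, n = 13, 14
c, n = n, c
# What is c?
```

Trace (tracking c):
c, n = (13, 14)  # -> c = 13, n = 14
c, n = (n, c)  # -> c = 14, n = 13

Answer: 14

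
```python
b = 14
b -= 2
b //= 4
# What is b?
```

Trace (tracking b):
b = 14  # -> b = 14
b -= 2  # -> b = 12
b //= 4  # -> b = 3

Answer: 3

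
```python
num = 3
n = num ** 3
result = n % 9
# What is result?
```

Trace (tracking result):
num = 3  # -> num = 3
n = num ** 3  # -> n = 27
result = n % 9  # -> result = 0

Answer: 0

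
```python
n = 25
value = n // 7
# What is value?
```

Answer: 3

Derivation:
Trace (tracking value):
n = 25  # -> n = 25
value = n // 7  # -> value = 3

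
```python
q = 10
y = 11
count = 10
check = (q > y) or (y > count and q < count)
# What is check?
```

Answer: False

Derivation:
Trace (tracking check):
q = 10  # -> q = 10
y = 11  # -> y = 11
count = 10  # -> count = 10
check = q > y or (y > count and q < count)  # -> check = False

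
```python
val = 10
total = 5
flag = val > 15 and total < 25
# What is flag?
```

Answer: False

Derivation:
Trace (tracking flag):
val = 10  # -> val = 10
total = 5  # -> total = 5
flag = val > 15 and total < 25  # -> flag = False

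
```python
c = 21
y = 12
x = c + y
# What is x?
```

Trace (tracking x):
c = 21  # -> c = 21
y = 12  # -> y = 12
x = c + y  # -> x = 33

Answer: 33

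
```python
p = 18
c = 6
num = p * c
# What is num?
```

Trace (tracking num):
p = 18  # -> p = 18
c = 6  # -> c = 6
num = p * c  # -> num = 108

Answer: 108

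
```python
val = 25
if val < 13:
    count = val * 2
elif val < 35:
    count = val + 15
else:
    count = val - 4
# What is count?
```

Answer: 40

Derivation:
Trace (tracking count):
val = 25  # -> val = 25
if val < 13:  # condition is False
elif val < 35:  # condition is True
    count = val + 15  # -> count = 40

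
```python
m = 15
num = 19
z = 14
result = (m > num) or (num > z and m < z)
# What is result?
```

Answer: False

Derivation:
Trace (tracking result):
m = 15  # -> m = 15
num = 19  # -> num = 19
z = 14  # -> z = 14
result = m > num or (num > z and m < z)  # -> result = False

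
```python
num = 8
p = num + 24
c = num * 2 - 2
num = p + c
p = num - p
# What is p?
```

Trace (tracking p):
num = 8  # -> num = 8
p = num + 24  # -> p = 32
c = num * 2 - 2  # -> c = 14
num = p + c  # -> num = 46
p = num - p  # -> p = 14

Answer: 14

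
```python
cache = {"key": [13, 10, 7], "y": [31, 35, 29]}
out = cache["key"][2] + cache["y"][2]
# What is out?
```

Trace (tracking out):
cache = {'key': [13, 10, 7], 'y': [31, 35, 29]}  # -> cache = {'key': [13, 10, 7], 'y': [31, 35, 29]}
out = cache['key'][2] + cache['y'][2]  # -> out = 36

Answer: 36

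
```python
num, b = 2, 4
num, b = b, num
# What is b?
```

Answer: 2

Derivation:
Trace (tracking b):
num, b = (2, 4)  # -> num = 2, b = 4
num, b = (b, num)  # -> num = 4, b = 2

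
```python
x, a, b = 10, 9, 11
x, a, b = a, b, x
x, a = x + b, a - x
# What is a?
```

Answer: 2

Derivation:
Trace (tracking a):
x, a, b = (10, 9, 11)  # -> x = 10, a = 9, b = 11
x, a, b = (a, b, x)  # -> x = 9, a = 11, b = 10
x, a = (x + b, a - x)  # -> x = 19, a = 2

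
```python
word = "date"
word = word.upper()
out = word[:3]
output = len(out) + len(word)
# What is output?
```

Answer: 7

Derivation:
Trace (tracking output):
word = 'date'  # -> word = 'date'
word = word.upper()  # -> word = 'DATE'
out = word[:3]  # -> out = 'DAT'
output = len(out) + len(word)  # -> output = 7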